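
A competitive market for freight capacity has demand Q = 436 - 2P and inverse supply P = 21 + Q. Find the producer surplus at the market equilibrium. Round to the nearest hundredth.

8624.22

Rewriting demand in inverse form: P = 218 - 0.5Q.
Setting demand equal to supply, 197 = 1.5Q, so Q* = 131.3333 and P* = 152.3333.
The supply curve's price intercept is 21, so PS = (1/2)(Q*)(P* - 21) = (1/2)(131.3333)(131.3333) = 8624.2222.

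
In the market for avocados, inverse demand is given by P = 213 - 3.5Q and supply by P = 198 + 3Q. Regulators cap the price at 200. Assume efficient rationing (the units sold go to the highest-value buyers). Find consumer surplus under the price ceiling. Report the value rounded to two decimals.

Without the control, 213 - 3.5Q = 198 + 3Q so Q* = 2.3077 and P* = 204.9231.
At P = 200, sellers supply (200 - 198)/3 = 0.6667 while buyers want more, so the quantity traded is 0.6667 at price 200.
The demand price at Q = 0.6667 is 210.6667. CS is the trapezoid between demand and 200 over [0, 0.6667]: (1/2)[(213 - 200) + (210.6667 - 200)](0.6667) = 7.8889.

7.89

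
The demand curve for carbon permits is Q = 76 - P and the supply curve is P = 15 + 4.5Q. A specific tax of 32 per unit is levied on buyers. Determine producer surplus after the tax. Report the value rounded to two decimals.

Rewriting demand in inverse form: P = 76 - Q.
Pre-tax equilibrium: 76 - Q = 15 + 4.5Q gives Q* = 11.0909, P* = 64.9091.
A tax on buyers shifts demand down by 32: (76 - 32) - Q = 15 + 4.5Q, so Q_t = 5.2727. Buyers pay P_b = 70.7273; sellers receive P_s = P_b - 32 = 38.7273.
PS = (1/2)(Q_t)(P_s - 15) = (1/2)(5.2727)(23.7273) = 62.5537.

62.55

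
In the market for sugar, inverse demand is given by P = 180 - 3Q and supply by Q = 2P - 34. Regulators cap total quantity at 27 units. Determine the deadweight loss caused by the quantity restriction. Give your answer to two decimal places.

670.32

Rewriting supply in inverse form: P = 17 + 0.5Q.
Unrestricted equilibrium: Q* = (180 - 17)/(3 + 0.5) = 46.5714.
At Q = 27 the demand price is 180 - 3(27) = 99 and the supply price is 17 + 0.5(27) = 30.5.
Deadweight loss is the triangle between the curves from 27 to 46.5714: (1/2)(99 - 30.5)(46.5714 - 27) = 670.3214.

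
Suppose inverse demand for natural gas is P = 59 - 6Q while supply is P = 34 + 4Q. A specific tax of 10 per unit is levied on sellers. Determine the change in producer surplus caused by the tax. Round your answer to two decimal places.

Pre-tax equilibrium: 59 - 6Q = 34 + 4Q gives Q* = 2.5, P* = 44.
A tax on sellers shifts supply up by 10: 59 - 6Q = 34 + 4Q + 10, so Q_t = 1.5. Buyers pay P_b = 50; sellers receive P_s = P_b - 10 = 40.
PS falls from (1/2)(2.5)(10) = 12.5 to (1/2)(1.5)(6) = 4.5, a change of -8.

-8.00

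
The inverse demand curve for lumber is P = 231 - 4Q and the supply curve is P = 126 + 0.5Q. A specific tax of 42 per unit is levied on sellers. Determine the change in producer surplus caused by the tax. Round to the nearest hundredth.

Pre-tax equilibrium: 231 - 4Q = 126 + 0.5Q gives Q* = 23.3333, P* = 137.6667.
A tax on sellers shifts supply up by 42: 231 - 4Q = 126 + 0.5Q + 42, so Q_t = 14. Buyers pay P_b = 175; sellers receive P_s = P_b - 42 = 133.
PS falls from (1/2)(23.3333)(11.6667) = 136.1111 to (1/2)(14)(7) = 49, a change of -87.1111.

-87.11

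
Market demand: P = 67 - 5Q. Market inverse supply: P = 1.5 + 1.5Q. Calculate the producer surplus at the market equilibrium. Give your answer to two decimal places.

Set 67 - 5Q = 1.5 + 1.5Q, which gives 65.5 = 6.5Q, so Q* = 10.0769 and P* = 67 - 5(10.0769) = 16.6154.
The supply curve's price intercept is 1.5, so PS = (1/2)(Q*)(P* - 1.5) = (1/2)(10.0769)(15.1154) = 76.1583.

76.16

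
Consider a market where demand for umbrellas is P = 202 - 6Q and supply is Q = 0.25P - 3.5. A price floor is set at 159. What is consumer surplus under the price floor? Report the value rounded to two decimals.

Rewriting supply in inverse form: P = 14 + 4Q.
Without the control, 202 - 6Q = 14 + 4Q so Q* = 18.8 and P* = 89.2.
At P = 159, buyers demand (202 - 159)/6 = 7.1667 while sellers would supply more, so the quantity traded is 7.1667 at price 159.
CS is the triangle under demand above 159: (1/2)(7.1667)(202 - 159) = 154.0833.

154.08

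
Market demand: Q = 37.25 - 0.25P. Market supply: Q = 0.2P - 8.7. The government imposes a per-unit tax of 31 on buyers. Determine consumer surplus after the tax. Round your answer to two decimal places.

137.04

Rewriting demand in inverse form: P = 149 - 4Q.
Rewriting supply in inverse form: P = 43.5 + 5Q.
Pre-tax equilibrium: 149 - 4Q = 43.5 + 5Q gives Q* = 11.7222, P* = 102.1111.
A tax on buyers shifts demand down by 31: (149 - 31) - 4Q = 43.5 + 5Q, so Q_t = 8.2778. Buyers pay P_b = 115.8889; sellers receive P_s = P_b - 31 = 84.8889.
Consumer surplus is the triangle under demand above P_b: (1/2)(8.2778)(149 - 115.8889) = 137.0432.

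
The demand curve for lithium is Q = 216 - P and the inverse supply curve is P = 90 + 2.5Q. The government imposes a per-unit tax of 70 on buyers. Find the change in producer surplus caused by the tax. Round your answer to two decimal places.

Rewriting demand in inverse form: P = 216 - Q.
Without the tax, 216 - Q = 90 + 2.5Q so Q* = 36 and P* = 180.
A tax on buyers shifts demand down by 70: (216 - 70) - Q = 90 + 2.5Q, so Q_t = 16. Buyers pay P_b = 200; sellers receive P_s = P_b - 70 = 130.
Producers lose the trapezoid between P_s and P* out to Q_t plus the triangle from Q_t to Q*: change in PS = 320 - 1620 = -1300.

-1300.00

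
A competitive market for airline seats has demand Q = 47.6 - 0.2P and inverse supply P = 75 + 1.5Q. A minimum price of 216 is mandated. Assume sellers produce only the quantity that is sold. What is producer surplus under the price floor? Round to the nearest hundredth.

605.88

Rewriting demand in inverse form: P = 238 - 5Q.
Without the control, 238 - 5Q = 75 + 1.5Q so Q* = 25.0769 and P* = 112.6154.
At P = 216, buyers demand (238 - 216)/5 = 4.4 while sellers would supply more, so the quantity traded is 4.4 at price 216.
The supply price at Q = 4.4 is 81.6. PS is the trapezoid between 216 and supply over [0, 4.4]: (1/2)[(216 - 75) + (216 - 81.6)](4.4) = 605.88.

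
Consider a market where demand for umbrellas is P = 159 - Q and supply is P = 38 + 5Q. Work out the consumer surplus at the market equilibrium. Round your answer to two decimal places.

Set 159 - Q = 38 + 5Q, which gives 121 = 6Q, so Q* = 20.1667 and P* = 159 - (20.1667) = 138.8333.
Consumer surplus is the triangle under demand above P*: (1/2)(20.1667)(159 - 138.8333) = (1/2)(20.1667)(20.1667) = 203.3472.

203.35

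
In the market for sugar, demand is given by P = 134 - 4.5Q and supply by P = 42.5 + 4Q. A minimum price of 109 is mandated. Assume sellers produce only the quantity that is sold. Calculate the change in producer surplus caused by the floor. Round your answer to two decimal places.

75.96

Free-market equilibrium: 134 - 4.5Q = 42.5 + 4Q gives Q* = 10.7647, P* = 85.5588.
At P = 109, buyers demand (134 - 109)/4.5 = 5.5556 while sellers would supply more, so the quantity traded is 5.5556 at price 109.
PS goes from (1/2)(10.7647)(43.0588) = 231.7578 to 307.716 (computed as (109 - 42.5)(5.5556) - (1/2)(4)(5.5556)^2), a change of 75.9583.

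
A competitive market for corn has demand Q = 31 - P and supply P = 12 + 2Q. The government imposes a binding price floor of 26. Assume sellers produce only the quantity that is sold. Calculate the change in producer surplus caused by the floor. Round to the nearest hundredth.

Rewriting demand in inverse form: P = 31 - Q.
Free-market equilibrium: 31 - Q = 12 + 2Q gives Q* = 6.3333, P* = 24.6667.
At P = 26, buyers demand (31 - 26)/1 = 5 while sellers would supply more, so the quantity traded is 5 at price 26.
PS goes from (1/2)(6.3333)(12.6667) = 40.1111 to 45 (computed as (26 - 12)(5) - (1/2)(2)(5)^2), a change of 4.8889.

4.89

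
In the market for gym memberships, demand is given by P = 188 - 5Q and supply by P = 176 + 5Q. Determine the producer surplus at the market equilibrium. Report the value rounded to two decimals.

Setting demand equal to supply, 12 = 10Q, so Q* = 1.2 and P* = 182.
Producer surplus is the triangle above supply below P*: (1/2)(1.2)(182 - 176) = (1/2)(1.2)(6) = 3.6.

3.60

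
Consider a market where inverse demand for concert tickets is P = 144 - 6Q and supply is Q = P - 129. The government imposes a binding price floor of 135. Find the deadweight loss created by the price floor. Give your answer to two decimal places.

1.45

Rewriting supply in inverse form: P = 129 + Q.
Without the control, 144 - 6Q = 129 + Q so Q* = 2.1429 and P* = 131.1429.
At the floor price 135, quantity demanded is (144 - 135)/6 = 1.5; demand is the short side, so Q = 1.5 trades at P = 135.
The lost-trades triangle has base Q* - 1.5 = 0.6429 and height equal to the gap between the curves at Q = 1.5, which is 135 - 130.5 = 4.5. DWL = (1/2)(0.6429)(4.5) = 1.4464.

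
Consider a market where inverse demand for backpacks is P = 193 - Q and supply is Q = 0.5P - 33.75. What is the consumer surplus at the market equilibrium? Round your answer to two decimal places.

875.01

Rewriting supply in inverse form: P = 67.5 + 2Q.
Setting demand equal to supply, 125.5 = 3Q, so Q* = 41.8333 and P* = 151.1667.
CS is the area between the demand curve and P* from 0 to Q*: (1/2)(41.8333)(41.8333) = 875.0139.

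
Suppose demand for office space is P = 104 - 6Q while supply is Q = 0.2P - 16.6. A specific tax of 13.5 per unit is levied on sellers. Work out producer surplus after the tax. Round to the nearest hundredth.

Rewriting supply in inverse form: P = 83 + 5Q.
Without the tax, 104 - 6Q = 83 + 5Q so Q* = 1.9091 and P* = 92.5455.
A tax on sellers shifts supply up by 13.5: 104 - 6Q = 83 + 5Q + 13.5, so Q_t = 0.6818. Buyers pay P_b = 99.9091; sellers receive P_s = P_b - 13.5 = 86.4091.
Producer surplus is the triangle above supply below P_s: (1/2)(0.6818)(86.4091 - 83) = 1.1622.

1.16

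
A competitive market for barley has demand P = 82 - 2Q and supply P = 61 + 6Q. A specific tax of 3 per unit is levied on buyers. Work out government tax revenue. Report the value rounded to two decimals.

Without the tax, 82 - 2Q = 61 + 6Q so Q* = 2.625 and P* = 76.75.
A tax on buyers shifts demand down by 3: (82 - 3) - 2Q = 61 + 6Q, so Q_t = 2.25. Buyers pay P_b = 77.5; sellers receive P_s = P_b - 3 = 74.5.
Revenue is the tax times quantity traded: 3 x 2.25 = 6.75.

6.75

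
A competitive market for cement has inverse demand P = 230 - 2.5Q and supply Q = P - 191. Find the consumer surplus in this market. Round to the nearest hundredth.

155.20

Rewriting supply in inverse form: P = 191 + Q.
Setting demand equal to supply, 39 = 3.5Q, so Q* = 11.1429 and P* = 202.1429.
CS is the area between the demand curve and P* from 0 to Q*: (1/2)(11.1429)(27.8571) = 155.2041.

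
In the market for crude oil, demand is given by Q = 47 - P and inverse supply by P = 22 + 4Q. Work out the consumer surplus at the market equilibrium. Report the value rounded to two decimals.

Rewriting demand in inverse form: P = 47 - Q.
Equilibrium: 47 - Q = 22 + 4Q, so Q* = 5 and P* = 42.
CS is the area between the demand curve and P* from 0 to Q*: (1/2)(5)(5) = 12.5.

12.50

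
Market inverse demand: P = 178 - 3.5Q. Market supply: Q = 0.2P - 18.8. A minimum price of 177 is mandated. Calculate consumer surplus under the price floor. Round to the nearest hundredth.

Rewriting supply in inverse form: P = 94 + 5Q.
Free-market equilibrium: 178 - 3.5Q = 94 + 5Q gives Q* = 9.8824, P* = 143.4118.
At the floor price 177, quantity demanded is (178 - 177)/3.5 = 0.2857; demand is the short side, so Q = 0.2857 trades at P = 177.
CS is the triangle under demand above 177: (1/2)(0.2857)(178 - 177) = 0.1429.

0.14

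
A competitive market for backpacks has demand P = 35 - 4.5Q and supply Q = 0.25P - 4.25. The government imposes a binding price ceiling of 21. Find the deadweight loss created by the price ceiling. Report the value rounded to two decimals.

Rewriting supply in inverse form: P = 17 + 4Q.
Without the control, 35 - 4.5Q = 17 + 4Q so Q* = 2.1176 and P* = 25.4706.
At the ceiling price 21, quantity supplied is (21 - 17)/4 = 1; supply is the short side, so Q = 1 trades at P = 21.
The lost-trades triangle has base Q* - 1 = 1.1176 and height equal to the gap between the curves at Q = 1, which is 30.5 - 21 = 9.5. DWL = (1/2)(1.1176)(9.5) = 5.3088.

5.31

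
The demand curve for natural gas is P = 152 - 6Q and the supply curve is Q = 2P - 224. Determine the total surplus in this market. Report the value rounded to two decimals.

Rewriting supply in inverse form: P = 112 + 0.5Q.
Equilibrium: 152 - 6Q = 112 + 0.5Q, so Q* = 6.1538 and P* = 115.0769.
Total surplus is the full triangle between the curves from 0 to Q*: (1/2)(6.1538)(152 - 112) = 123.0769.

123.08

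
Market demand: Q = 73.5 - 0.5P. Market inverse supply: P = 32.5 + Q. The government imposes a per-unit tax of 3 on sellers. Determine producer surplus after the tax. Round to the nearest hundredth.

690.68

Rewriting demand in inverse form: P = 147 - 2Q.
Without the tax, 147 - 2Q = 32.5 + Q so Q* = 38.1667 and P* = 70.6667.
With the tax, sellers need 3 more per unit: 147 - 2Q = 32.5 + Q + 3, so Q_t = 37.1667. Buyers pay P_b = 72.6667; sellers receive P_s = P_b - 3 = 69.6667.
Producer surplus is the triangle above supply below P_s: (1/2)(37.1667)(69.6667 - 32.5) = 690.6806.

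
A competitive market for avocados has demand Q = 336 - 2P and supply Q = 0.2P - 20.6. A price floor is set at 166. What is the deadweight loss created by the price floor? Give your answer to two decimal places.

168.09

Rewriting demand in inverse form: P = 168 - 0.5Q.
Rewriting supply in inverse form: P = 103 + 5Q.
Without the control, 168 - 0.5Q = 103 + 5Q so Q* = 11.8182 and P* = 162.0909.
At the floor price 166, quantity demanded is (168 - 166)/0.5 = 4; demand is the short side, so Q = 4 trades at P = 166.
At Q = 4 the demand price is 166 and the supply price is 123. Deadweight loss is the triangle between the curves from 4 to 11.8182: (1/2)(166 - 123)(11.8182 - 4) = 168.0909.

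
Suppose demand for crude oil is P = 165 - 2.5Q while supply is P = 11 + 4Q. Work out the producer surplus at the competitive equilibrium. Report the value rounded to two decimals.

Set 165 - 2.5Q = 11 + 4Q, which gives 154 = 6.5Q, so Q* = 23.6923 and P* = 165 - 2.5(23.6923) = 105.7692.
The supply curve's price intercept is 11, so PS = (1/2)(Q*)(P* - 11) = (1/2)(23.6923)(94.7692) = 1122.6509.

1122.65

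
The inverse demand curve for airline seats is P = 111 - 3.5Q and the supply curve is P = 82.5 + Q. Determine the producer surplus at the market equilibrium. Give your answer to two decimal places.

Set 111 - 3.5Q = 82.5 + Q, which gives 28.5 = 4.5Q, so Q* = 6.3333 and P* = 111 - 3.5(6.3333) = 88.8333.
Producer surplus is the triangle above supply below P*: (1/2)(6.3333)(88.8333 - 82.5) = (1/2)(6.3333)(6.3333) = 20.0556.

20.06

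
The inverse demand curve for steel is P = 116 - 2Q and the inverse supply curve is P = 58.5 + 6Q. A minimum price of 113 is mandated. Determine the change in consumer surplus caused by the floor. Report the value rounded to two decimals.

-49.41

Without the control, 116 - 2Q = 58.5 + 6Q so Q* = 7.1875 and P* = 101.625.
At the floor price 113, quantity demanded is (116 - 113)/2 = 1.5; demand is the short side, so Q = 1.5 trades at P = 113.
CS goes from (1/2)(7.1875)(14.375) = 51.6602 to 2.25 (computed as (116 - 113)(1.5) - (1/2)(2)(1.5)^2), a change of -49.4102.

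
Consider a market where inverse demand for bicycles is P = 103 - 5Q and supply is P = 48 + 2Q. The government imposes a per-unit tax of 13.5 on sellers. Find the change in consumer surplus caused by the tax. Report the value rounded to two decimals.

-66.47

Pre-tax equilibrium: 103 - 5Q = 48 + 2Q gives Q* = 7.8571, P* = 63.7143.
With the tax, sellers need 13.5 more per unit: 103 - 5Q = 48 + 2Q + 13.5, so Q_t = 5.9286. Buyers pay P_b = 73.3571; sellers receive P_s = P_b - 13.5 = 59.8571.
CS falls from (1/2)(7.8571)(39.2857) = 154.3367 to (1/2)(5.9286)(29.6429) = 87.8699, a change of -66.4668.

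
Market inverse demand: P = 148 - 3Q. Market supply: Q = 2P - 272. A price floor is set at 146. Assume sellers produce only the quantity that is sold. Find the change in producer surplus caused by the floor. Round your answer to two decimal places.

3.62

Rewriting supply in inverse form: P = 136 + 0.5Q.
Free-market equilibrium: 148 - 3Q = 136 + 0.5Q gives Q* = 3.4286, P* = 137.7143.
At P = 146, buyers demand (148 - 146)/3 = 0.6667 while sellers would supply more, so the quantity traded is 0.6667 at price 146.
PS goes from (1/2)(3.4286)(1.7143) = 2.9388 to 6.5556 (computed as (146 - 136)(0.6667) - (1/2)(0.5)(0.6667)^2), a change of 3.6168.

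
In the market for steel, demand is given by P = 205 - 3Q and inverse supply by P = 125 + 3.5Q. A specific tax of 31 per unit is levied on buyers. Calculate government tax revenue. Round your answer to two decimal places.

233.69

Without the tax, 205 - 3Q = 125 + 3.5Q so Q* = 12.3077 and P* = 168.0769.
With the tax, buyers' net willingness to pay falls by 31: (205 - 31) - 3Q = 125 + 3.5Q, so Q_t = 7.5385. Buyers pay P_b = 182.3846; sellers receive P_s = P_b - 31 = 151.3846.
Tax revenue = t x Q_t = 31 x 7.5385 = 233.6923.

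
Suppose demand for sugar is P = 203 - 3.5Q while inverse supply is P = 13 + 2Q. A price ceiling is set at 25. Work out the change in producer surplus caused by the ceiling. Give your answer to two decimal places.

-1157.39

Free-market equilibrium: 203 - 3.5Q = 13 + 2Q gives Q* = 34.5455, P* = 82.0909.
At P = 25, sellers supply (25 - 13)/2 = 6 while buyers want more, so the quantity traded is 6 at price 25.
PS goes from (1/2)(34.5455)(69.0909) = 1193.3884 to 36 (computed as (25 - 13)(6) - (1/2)(2)(6)^2), a change of -1157.3884.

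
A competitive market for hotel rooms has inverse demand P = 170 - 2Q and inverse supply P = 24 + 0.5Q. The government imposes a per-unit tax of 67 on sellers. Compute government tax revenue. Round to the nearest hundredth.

Without the tax, 170 - 2Q = 24 + 0.5Q so Q* = 58.4 and P* = 53.2.
A tax on sellers shifts supply up by 67: 170 - 2Q = 24 + 0.5Q + 67, so Q_t = 31.6. Buyers pay P_b = 106.8; sellers receive P_s = P_b - 67 = 39.8.
Revenue is the tax times quantity traded: 67 x 31.6 = 2117.2.

2117.20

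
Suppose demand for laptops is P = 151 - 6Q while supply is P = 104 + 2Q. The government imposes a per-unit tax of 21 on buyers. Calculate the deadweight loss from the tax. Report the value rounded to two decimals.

27.56

Pre-tax equilibrium: 151 - 6Q = 104 + 2Q gives Q* = 5.875, P* = 115.75.
A tax on buyers shifts demand down by 21: (151 - 21) - 6Q = 104 + 2Q, so Q_t = 3.25. Buyers pay P_b = 131.5; sellers receive P_s = P_b - 21 = 110.5.
Deadweight loss is the triangle between the curves from Q_t to Q*: (1/2)(5.875 - 3.25)(21) = 27.5625.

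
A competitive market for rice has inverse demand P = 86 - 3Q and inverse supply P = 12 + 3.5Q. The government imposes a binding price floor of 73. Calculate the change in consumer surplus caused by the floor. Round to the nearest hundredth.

-166.25

Free-market equilibrium: 86 - 3Q = 12 + 3.5Q gives Q* = 11.3846, P* = 51.8462.
At the floor price 73, quantity demanded is (86 - 73)/3 = 4.3333; demand is the short side, so Q = 4.3333 trades at P = 73.
CS goes from (1/2)(11.3846)(34.1538) = 194.4142 to 28.1667 (computed as (86 - 73)(4.3333) - (1/2)(3)(4.3333)^2), a change of -166.2475.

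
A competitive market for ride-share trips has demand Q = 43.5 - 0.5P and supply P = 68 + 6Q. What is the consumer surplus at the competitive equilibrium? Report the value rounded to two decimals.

5.64

Rewriting demand in inverse form: P = 87 - 2Q.
Equilibrium: 87 - 2Q = 68 + 6Q, so Q* = 2.375 and P* = 82.25.
The demand choke price is 87, so CS = (1/2)(Q*)(87 - P*) = (1/2)(2.375)(4.75) = 5.6406.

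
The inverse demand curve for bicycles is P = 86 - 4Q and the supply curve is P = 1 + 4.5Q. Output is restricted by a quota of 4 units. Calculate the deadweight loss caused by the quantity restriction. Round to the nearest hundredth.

Without the quota, 86 - 4Q = 1 + 4.5Q gives Q* = 10.
At Q = 4 the demand price is 86 - 4(4) = 70 and the supply price is 1 + 4.5(4) = 19.
Deadweight loss is the triangle between the curves from 4 to 10: (1/2)(70 - 19)(10 - 4) = 153.

153.00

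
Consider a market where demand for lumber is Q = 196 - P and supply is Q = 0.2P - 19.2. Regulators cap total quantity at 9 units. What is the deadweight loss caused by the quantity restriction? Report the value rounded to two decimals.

176.33

Rewriting demand in inverse form: P = 196 - Q.
Rewriting supply in inverse form: P = 96 + 5Q.
Unrestricted equilibrium: Q* = (196 - 96)/(1 + 5) = 16.6667.
At Q = 9 the demand price is 196 - (9) = 187 and the supply price is 96 + 5(9) = 141.
Deadweight loss is the triangle between the curves from 9 to 16.6667: (1/2)(187 - 141)(16.6667 - 9) = 176.3333.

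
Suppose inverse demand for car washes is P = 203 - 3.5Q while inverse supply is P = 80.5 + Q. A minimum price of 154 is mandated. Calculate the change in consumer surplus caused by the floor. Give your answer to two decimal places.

-953.84

Free-market equilibrium: 203 - 3.5Q = 80.5 + Q gives Q* = 27.2222, P* = 107.7222.
At P = 154, buyers demand (203 - 154)/3.5 = 14 while sellers would supply more, so the quantity traded is 14 at price 154.
CS goes from (1/2)(27.2222)(95.2778) = 1296.8364 to 343 (computed as (203 - 154)(14) - (1/2)(3.5)(14)^2), a change of -953.8364.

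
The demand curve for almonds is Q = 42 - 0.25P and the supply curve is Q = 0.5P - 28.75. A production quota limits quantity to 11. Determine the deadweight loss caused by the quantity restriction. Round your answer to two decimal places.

165.02

Rewriting demand in inverse form: P = 168 - 4Q.
Rewriting supply in inverse form: P = 57.5 + 2Q.
Unrestricted equilibrium: Q* = (168 - 57.5)/(4 + 2) = 18.4167.
At Q = 11 the demand price is 168 - 4(11) = 124 and the supply price is 57.5 + 2(11) = 79.5.
DWL = (1/2)(gap between curves at 11) x (Q* - 11) = (1/2)(44.5)(7.4167) = 165.0208.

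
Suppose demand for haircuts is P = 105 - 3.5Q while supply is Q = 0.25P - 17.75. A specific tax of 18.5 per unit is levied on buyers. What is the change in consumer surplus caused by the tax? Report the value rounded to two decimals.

-28.49

Rewriting supply in inverse form: P = 71 + 4Q.
Pre-tax equilibrium: 105 - 3.5Q = 71 + 4Q gives Q* = 4.5333, P* = 89.1333.
With the tax, buyers' net willingness to pay falls by 18.5: (105 - 18.5) - 3.5Q = 71 + 4Q, so Q_t = 2.0667. Buyers pay P_b = 97.7667; sellers receive P_s = P_b - 18.5 = 79.2667.
CS falls from (1/2)(4.5333)(15.8667) = 35.9644 to (1/2)(2.0667)(7.2333) = 7.4744, a change of -28.49.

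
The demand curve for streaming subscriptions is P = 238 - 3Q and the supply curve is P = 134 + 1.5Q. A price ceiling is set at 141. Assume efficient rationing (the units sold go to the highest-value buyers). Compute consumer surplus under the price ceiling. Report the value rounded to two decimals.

Without the control, 238 - 3Q = 134 + 1.5Q so Q* = 23.1111 and P* = 168.6667.
At the ceiling price 141, quantity supplied is (141 - 134)/1.5 = 4.6667; supply is the short side, so Q = 4.6667 trades at P = 141.
The demand price at Q = 4.6667 is 224. CS is the trapezoid between demand and 141 over [0, 4.6667]: (1/2)[(238 - 141) + (224 - 141)](4.6667) = 420.

420.00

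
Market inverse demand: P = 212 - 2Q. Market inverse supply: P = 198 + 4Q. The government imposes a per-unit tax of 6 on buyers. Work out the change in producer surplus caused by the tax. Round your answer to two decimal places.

Without the tax, 212 - 2Q = 198 + 4Q so Q* = 2.3333 and P* = 207.3333.
A tax on buyers shifts demand down by 6: (212 - 6) - 2Q = 198 + 4Q, so Q_t = 1.3333. Buyers pay P_b = 209.3333; sellers receive P_s = P_b - 6 = 203.3333.
PS falls from (1/2)(2.3333)(9.3333) = 10.8889 to (1/2)(1.3333)(5.3333) = 3.5556, a change of -7.3333.

-7.33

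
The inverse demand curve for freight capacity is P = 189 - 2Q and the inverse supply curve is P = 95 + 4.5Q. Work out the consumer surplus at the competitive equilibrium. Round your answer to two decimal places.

209.14

Set 189 - 2Q = 95 + 4.5Q, which gives 94 = 6.5Q, so Q* = 14.4615 and P* = 189 - 2(14.4615) = 160.0769.
CS is the area between the demand curve and P* from 0 to Q*: (1/2)(14.4615)(28.9231) = 209.1361.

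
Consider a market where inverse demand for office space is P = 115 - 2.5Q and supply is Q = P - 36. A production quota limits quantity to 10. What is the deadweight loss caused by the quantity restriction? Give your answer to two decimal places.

276.57

Rewriting supply in inverse form: P = 36 + Q.
Unrestricted equilibrium: Q* = (115 - 36)/(2.5 + 1) = 22.5714.
At Q = 10 the demand price is 115 - 2.5(10) = 90 and the supply price is 36 + (10) = 46.
Deadweight loss is the triangle between the curves from 10 to 22.5714: (1/2)(90 - 46)(22.5714 - 10) = 276.5714.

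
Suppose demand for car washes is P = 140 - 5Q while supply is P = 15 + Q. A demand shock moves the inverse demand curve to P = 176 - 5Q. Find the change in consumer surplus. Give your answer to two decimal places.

Initial equilibrium: Q_0 = 20.8333, P_0 = 35.8333; CS_0 = (1/2)(20.8333)(104.1667) = 1085.0694, PS_0 = (1/2)(20.8333)(20.8333) = 217.0139.
New equilibrium: 176 - 5Q = 15 + Q gives Q_1 = 26.8333, P_1 = 41.8333; CS_1 = 1800.0694, PS_1 = 360.0139.
Change in consumer surplus = 1800.0694 - 1085.0694 = 715.

715.00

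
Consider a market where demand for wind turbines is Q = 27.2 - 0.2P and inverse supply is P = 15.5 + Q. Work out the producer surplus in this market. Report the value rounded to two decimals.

201.67

Rewriting demand in inverse form: P = 136 - 5Q.
Equilibrium: 136 - 5Q = 15.5 + Q, so Q* = 20.0833 and P* = 35.5833.
Producer surplus is the triangle above supply below P*: (1/2)(20.0833)(35.5833 - 15.5) = (1/2)(20.0833)(20.0833) = 201.6701.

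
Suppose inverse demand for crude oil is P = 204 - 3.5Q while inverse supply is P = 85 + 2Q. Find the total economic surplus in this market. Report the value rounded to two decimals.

1287.36

Equilibrium: 204 - 3.5Q = 85 + 2Q, so Q* = 21.6364 and P* = 128.2727.
Total surplus is the full triangle between the curves from 0 to Q*: (1/2)(21.6364)(204 - 85) = 1287.3636.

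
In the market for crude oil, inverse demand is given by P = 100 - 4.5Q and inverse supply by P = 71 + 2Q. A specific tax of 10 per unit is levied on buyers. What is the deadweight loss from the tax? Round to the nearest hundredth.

Pre-tax equilibrium: 100 - 4.5Q = 71 + 2Q gives Q* = 4.4615, P* = 79.9231.
A tax on buyers shifts demand down by 10: (100 - 10) - 4.5Q = 71 + 2Q, so Q_t = 2.9231. Buyers pay P_b = 86.8462; sellers receive P_s = P_b - 10 = 76.8462.
Deadweight loss is the triangle between the curves from Q_t to Q*: (1/2)(4.4615 - 2.9231)(10) = 7.6923.

7.69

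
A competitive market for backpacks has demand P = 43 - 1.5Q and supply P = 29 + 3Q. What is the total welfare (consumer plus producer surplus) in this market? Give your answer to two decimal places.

Set 43 - 1.5Q = 29 + 3Q, which gives 14 = 4.5Q, so Q* = 3.1111 and P* = 43 - 1.5(3.1111) = 38.3333.
CS = (1/2)(3.1111)(4.6667) = 7.2593 and PS = (1/2)(3.1111)(9.3333) = 14.5185, so total surplus = 21.7778.

21.78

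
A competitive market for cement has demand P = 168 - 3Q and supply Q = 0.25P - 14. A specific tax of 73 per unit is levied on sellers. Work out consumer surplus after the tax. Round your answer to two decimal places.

Rewriting supply in inverse form: P = 56 + 4Q.
Pre-tax equilibrium: 168 - 3Q = 56 + 4Q gives Q* = 16, P* = 120.
A tax on sellers shifts supply up by 73: 168 - 3Q = 56 + 4Q + 73, so Q_t = 5.5714. Buyers pay P_b = 151.2857; sellers receive P_s = P_b - 73 = 78.2857.
CS = (1/2)(Q_t)(168 - P_b) = (1/2)(5.5714)(16.7143) = 46.5612.

46.56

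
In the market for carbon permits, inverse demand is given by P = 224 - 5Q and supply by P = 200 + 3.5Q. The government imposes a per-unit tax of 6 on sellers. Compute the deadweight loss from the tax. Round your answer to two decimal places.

2.12

Without the tax, 224 - 5Q = 200 + 3.5Q so Q* = 2.8235 and P* = 209.8824.
A tax on sellers shifts supply up by 6: 224 - 5Q = 200 + 3.5Q + 6, so Q_t = 2.1176. Buyers pay P_b = 213.4118; sellers receive P_s = P_b - 6 = 207.4118.
The welfare triangle lost has base Q* - Q_t = 0.7059 and height t = 6, so DWL = (1/2)(0.7059)(6) = 2.1176.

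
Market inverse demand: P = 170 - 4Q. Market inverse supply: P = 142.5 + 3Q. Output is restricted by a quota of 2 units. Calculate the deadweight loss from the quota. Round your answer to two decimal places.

Without the quota, 170 - 4Q = 142.5 + 3Q gives Q* = 3.9286.
At Q = 2 the demand price is 170 - 4(2) = 162 and the supply price is 142.5 + 3(2) = 148.5.
Deadweight loss is the triangle between the curves from 2 to 3.9286: (1/2)(162 - 148.5)(3.9286 - 2) = 13.0179.

13.02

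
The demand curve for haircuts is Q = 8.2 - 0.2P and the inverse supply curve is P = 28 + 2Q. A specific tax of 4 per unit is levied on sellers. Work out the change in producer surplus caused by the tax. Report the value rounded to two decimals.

Rewriting demand in inverse form: P = 41 - 5Q.
Pre-tax equilibrium: 41 - 5Q = 28 + 2Q gives Q* = 1.8571, P* = 31.7143.
With the tax, sellers need 4 more per unit: 41 - 5Q = 28 + 2Q + 4, so Q_t = 1.2857. Buyers pay P_b = 34.5714; sellers receive P_s = P_b - 4 = 30.5714.
Producers lose the trapezoid between P_s and P* out to Q_t plus the triangle from Q_t to Q*: change in PS = 1.6531 - 3.449 = -1.7959.

-1.80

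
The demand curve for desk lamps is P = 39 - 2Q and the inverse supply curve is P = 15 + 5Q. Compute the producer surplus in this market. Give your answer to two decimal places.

Equilibrium: 39 - 2Q = 15 + 5Q, so Q* = 3.4286 and P* = 32.1429.
PS is the area between P* and the supply curve from 0 to Q*: (1/2)(3.4286)(17.1429) = 29.3878.

29.39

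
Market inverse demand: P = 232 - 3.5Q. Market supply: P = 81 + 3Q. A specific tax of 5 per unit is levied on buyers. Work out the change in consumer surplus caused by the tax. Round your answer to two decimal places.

Without the tax, 232 - 3.5Q = 81 + 3Q so Q* = 23.2308 and P* = 150.6923.
A tax on buyers shifts demand down by 5: (232 - 5) - 3.5Q = 81 + 3Q, so Q_t = 22.4615. Buyers pay P_b = 153.3846; sellers receive P_s = P_b - 5 = 148.3846.
CS falls from (1/2)(23.2308)(81.3077) = 944.4201 to (1/2)(22.4615)(78.6154) = 882.9112, a change of -61.5089.

-61.51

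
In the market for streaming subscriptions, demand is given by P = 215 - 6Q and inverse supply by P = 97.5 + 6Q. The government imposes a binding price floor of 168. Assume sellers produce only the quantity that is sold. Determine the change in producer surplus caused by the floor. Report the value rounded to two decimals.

80.54

Free-market equilibrium: 215 - 6Q = 97.5 + 6Q gives Q* = 9.7917, P* = 156.25.
At the floor price 168, quantity demanded is (215 - 168)/6 = 7.8333; demand is the short side, so Q = 7.8333 trades at P = 168.
PS goes from (1/2)(9.7917)(58.75) = 287.6302 to 368.1667 (computed as (168 - 97.5)(7.8333) - (1/2)(6)(7.8333)^2), a change of 80.5365.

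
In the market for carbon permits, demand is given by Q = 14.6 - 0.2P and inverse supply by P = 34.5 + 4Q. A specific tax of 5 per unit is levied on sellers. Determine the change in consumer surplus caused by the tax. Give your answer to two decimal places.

-11.11

Rewriting demand in inverse form: P = 73 - 5Q.
Without the tax, 73 - 5Q = 34.5 + 4Q so Q* = 4.2778 and P* = 51.6111.
With the tax, sellers need 5 more per unit: 73 - 5Q = 34.5 + 4Q + 5, so Q_t = 3.7222. Buyers pay P_b = 54.3889; sellers receive P_s = P_b - 5 = 49.3889.
Consumers lose the trapezoid between P* and P_b out to Q_t plus the triangle from Q_t to Q*: change in CS = 34.6373 - 45.7485 = -11.1111.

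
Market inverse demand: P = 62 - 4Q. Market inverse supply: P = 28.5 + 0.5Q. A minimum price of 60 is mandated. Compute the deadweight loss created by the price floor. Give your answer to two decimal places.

Free-market equilibrium: 62 - 4Q = 28.5 + 0.5Q gives Q* = 7.4444, P* = 32.2222.
At P = 60, buyers demand (62 - 60)/4 = 0.5 while sellers would supply more, so the quantity traded is 0.5 at price 60.
At Q = 0.5 the demand price is 60 and the supply price is 28.75. Deadweight loss is the triangle between the curves from 0.5 to 7.4444: (1/2)(60 - 28.75)(7.4444 - 0.5) = 108.5069.

108.51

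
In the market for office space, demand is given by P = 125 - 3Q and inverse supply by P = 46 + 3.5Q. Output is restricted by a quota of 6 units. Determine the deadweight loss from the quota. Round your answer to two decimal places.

123.08

Unrestricted equilibrium: Q* = (125 - 46)/(3 + 3.5) = 12.1538.
At Q = 6 the demand price is 125 - 3(6) = 107 and the supply price is 46 + 3.5(6) = 67.
DWL = (1/2)(gap between curves at 6) x (Q* - 6) = (1/2)(40)(6.1538) = 123.0769.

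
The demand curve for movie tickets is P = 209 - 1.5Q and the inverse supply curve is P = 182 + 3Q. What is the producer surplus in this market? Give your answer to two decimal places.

54.00

Set 209 - 1.5Q = 182 + 3Q, which gives 27 = 4.5Q, so Q* = 6 and P* = 209 - 1.5(6) = 200.
The supply curve's price intercept is 182, so PS = (1/2)(Q*)(P* - 182) = (1/2)(6)(18) = 54.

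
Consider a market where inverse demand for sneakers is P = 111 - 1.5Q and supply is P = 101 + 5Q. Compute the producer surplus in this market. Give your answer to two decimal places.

5.92

Setting demand equal to supply, 10 = 6.5Q, so Q* = 1.5385 and P* = 108.6923.
The supply curve's price intercept is 101, so PS = (1/2)(Q*)(P* - 101) = (1/2)(1.5385)(7.6923) = 5.9172.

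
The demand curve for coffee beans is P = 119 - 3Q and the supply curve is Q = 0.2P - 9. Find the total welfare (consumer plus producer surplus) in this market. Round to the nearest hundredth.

Rewriting supply in inverse form: P = 45 + 5Q.
Setting demand equal to supply, 74 = 8Q, so Q* = 9.25 and P* = 91.25.
Total surplus is the full triangle between the curves from 0 to Q*: (1/2)(9.25)(119 - 45) = 342.25.

342.25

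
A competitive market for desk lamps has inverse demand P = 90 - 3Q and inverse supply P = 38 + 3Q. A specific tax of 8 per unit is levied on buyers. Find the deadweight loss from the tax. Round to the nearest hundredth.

Without the tax, 90 - 3Q = 38 + 3Q so Q* = 8.6667 and P* = 64.
A tax on buyers shifts demand down by 8: (90 - 8) - 3Q = 38 + 3Q, so Q_t = 7.3333. Buyers pay P_b = 68; sellers receive P_s = P_b - 8 = 60.
The welfare triangle lost has base Q* - Q_t = 1.3333 and height t = 8, so DWL = (1/2)(1.3333)(8) = 5.3333.

5.33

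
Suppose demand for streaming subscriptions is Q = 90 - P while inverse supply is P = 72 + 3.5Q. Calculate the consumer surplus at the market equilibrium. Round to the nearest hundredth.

8.00

Rewriting demand in inverse form: P = 90 - Q.
Set 90 - Q = 72 + 3.5Q, which gives 18 = 4.5Q, so Q* = 4 and P* = 90 - (4) = 86.
Consumer surplus is the triangle under demand above P*: (1/2)(4)(90 - 86) = (1/2)(4)(4) = 8.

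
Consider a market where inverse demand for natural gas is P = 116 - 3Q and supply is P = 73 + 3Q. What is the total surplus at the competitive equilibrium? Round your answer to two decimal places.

Equilibrium: 116 - 3Q = 73 + 3Q, so Q* = 7.1667 and P* = 94.5.
CS = (1/2)(7.1667)(21.5) = 77.0417 and PS = (1/2)(7.1667)(21.5) = 77.0417, so total surplus = 154.0833.

154.08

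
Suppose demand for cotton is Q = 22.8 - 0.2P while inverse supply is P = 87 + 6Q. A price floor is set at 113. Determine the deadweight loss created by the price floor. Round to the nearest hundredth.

27.96

Rewriting demand in inverse form: P = 114 - 5Q.
Without the control, 114 - 5Q = 87 + 6Q so Q* = 2.4545 and P* = 101.7273.
At P = 113, buyers demand (114 - 113)/5 = 0.2 while sellers would supply more, so the quantity traded is 0.2 at price 113.
At Q = 0.2 the demand price is 113 and the supply price is 88.2. Deadweight loss is the triangle between the curves from 0.2 to 2.4545: (1/2)(113 - 88.2)(2.4545 - 0.2) = 27.9564.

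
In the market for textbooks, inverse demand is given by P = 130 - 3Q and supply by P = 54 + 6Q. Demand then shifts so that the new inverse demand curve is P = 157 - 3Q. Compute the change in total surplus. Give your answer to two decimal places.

268.50

Initial equilibrium: Q_0 = 8.4444, P_0 = 104.6667; CS_0 = (1/2)(8.4444)(25.3333) = 106.963, PS_0 = (1/2)(8.4444)(50.6667) = 213.9259.
New equilibrium: 157 - 3Q = 54 + 6Q gives Q_1 = 11.4444, P_1 = 122.6667; CS_1 = 196.463, PS_1 = 392.9259.
Change in total surplus = (196.463 + 392.9259) - (106.963 + 213.9259) = 268.5.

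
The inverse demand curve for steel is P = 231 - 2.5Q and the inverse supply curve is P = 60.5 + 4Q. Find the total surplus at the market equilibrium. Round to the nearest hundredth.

Setting demand equal to supply, 170.5 = 6.5Q, so Q* = 26.2308 and P* = 165.4231.
Total surplus is the full triangle between the curves from 0 to Q*: (1/2)(26.2308)(231 - 60.5) = 2236.1731.

2236.17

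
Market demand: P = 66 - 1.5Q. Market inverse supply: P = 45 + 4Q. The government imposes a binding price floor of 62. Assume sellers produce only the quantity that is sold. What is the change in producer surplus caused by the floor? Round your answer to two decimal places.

1.95

Without the control, 66 - 1.5Q = 45 + 4Q so Q* = 3.8182 and P* = 60.2727.
At P = 62, buyers demand (66 - 62)/1.5 = 2.6667 while sellers would supply more, so the quantity traded is 2.6667 at price 62.
PS goes from (1/2)(3.8182)(15.2727) = 29.157 to 31.1111 (computed as (62 - 45)(2.6667) - (1/2)(4)(2.6667)^2), a change of 1.9541.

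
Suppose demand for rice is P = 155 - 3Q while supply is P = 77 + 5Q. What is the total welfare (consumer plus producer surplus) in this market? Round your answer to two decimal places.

Set 155 - 3Q = 77 + 5Q, which gives 78 = 8Q, so Q* = 9.75 and P* = 155 - 3(9.75) = 125.75.
Total surplus is the full triangle between the curves from 0 to Q*: (1/2)(9.75)(155 - 77) = 380.25.

380.25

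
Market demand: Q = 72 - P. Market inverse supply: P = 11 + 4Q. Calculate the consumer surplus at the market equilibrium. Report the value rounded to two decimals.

Rewriting demand in inverse form: P = 72 - Q.
Equilibrium: 72 - Q = 11 + 4Q, so Q* = 12.2 and P* = 59.8.
The demand choke price is 72, so CS = (1/2)(Q*)(72 - P*) = (1/2)(12.2)(12.2) = 74.42.

74.42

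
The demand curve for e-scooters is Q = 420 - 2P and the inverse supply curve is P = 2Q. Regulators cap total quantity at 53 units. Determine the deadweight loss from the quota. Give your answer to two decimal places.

1201.25

Rewriting demand in inverse form: P = 210 - 0.5Q.
Unrestricted equilibrium: Q* = (210 - 0)/(0.5 + 2) = 84.
At Q = 53 the demand price is 210 - 0.5(53) = 183.5 and the supply price is 0 + 2(53) = 106.
Deadweight loss is the triangle between the curves from 53 to 84: (1/2)(183.5 - 106)(84 - 53) = 1201.25.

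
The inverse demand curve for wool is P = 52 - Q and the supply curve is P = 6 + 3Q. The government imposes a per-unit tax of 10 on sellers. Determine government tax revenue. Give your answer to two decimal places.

90.00

Without the tax, 52 - Q = 6 + 3Q so Q* = 11.5 and P* = 40.5.
A tax on sellers shifts supply up by 10: 52 - Q = 6 + 3Q + 10, so Q_t = 9. Buyers pay P_b = 43; sellers receive P_s = P_b - 10 = 33.
Revenue is the tax times quantity traded: 10 x 9 = 90.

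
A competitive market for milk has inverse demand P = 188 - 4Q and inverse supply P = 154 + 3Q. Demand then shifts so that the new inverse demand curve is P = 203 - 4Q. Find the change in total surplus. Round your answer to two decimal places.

88.93

Initial equilibrium: Q_0 = 4.8571, P_0 = 168.5714; CS_0 = (1/2)(4.8571)(19.4286) = 47.1837, PS_0 = (1/2)(4.8571)(14.5714) = 35.3878.
New equilibrium: 203 - 4Q = 154 + 3Q gives Q_1 = 7, P_1 = 175; CS_1 = 98, PS_1 = 73.5.
Change in total surplus = (98 + 73.5) - (47.1837 + 35.3878) = 88.9286.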